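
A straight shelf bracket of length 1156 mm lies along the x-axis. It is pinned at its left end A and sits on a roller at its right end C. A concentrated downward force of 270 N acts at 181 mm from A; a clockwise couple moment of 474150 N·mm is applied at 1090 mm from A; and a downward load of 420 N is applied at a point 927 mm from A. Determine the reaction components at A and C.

A_x = 0, A_y = -99.24 N, C_y = 789.2 N

ΣM about A: C_y·1156 − 270·181 − 474150 − 420·927 = 0 → C_y = 912360/1156 = 789.239 ≈ 789.2 N.
ΣF_y = 0: A_y + 789.239 − 270 − 420 = 0 → A_y = -99.24 N.
ΣF_x = 0: no horizontal applied forces, so A_x = 0.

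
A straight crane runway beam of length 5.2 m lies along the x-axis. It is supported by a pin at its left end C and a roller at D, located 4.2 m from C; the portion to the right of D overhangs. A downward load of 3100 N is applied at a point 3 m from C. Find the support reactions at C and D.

Taking moments about C: D_y·4.2 − 3100·3 = 0 → D_y = 9300/4.2 = 2214.29 ≈ 2214 N.
ΣF_y = 0: C_y + 2214.29 − 3100 = 0 → C_y = 885.7 N.
ΣF_x = 0: no horizontal applied forces, so C_x = 0.

C_x = 0, C_y = 885.7 N, D_y = 2214 N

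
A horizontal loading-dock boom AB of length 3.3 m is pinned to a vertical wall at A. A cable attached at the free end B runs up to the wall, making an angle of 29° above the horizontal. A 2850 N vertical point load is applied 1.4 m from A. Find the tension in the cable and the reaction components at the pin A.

T = 2494 N, A_x = 2181 N, A_y = 1641 N

ΣM about A: T·sin29°·3.3 − 2850·1.4 = 0 → T = 3990/(3.3·0.48481) = 2493.95 ≈ 2494 N.
ΣF_x = 0: A_x − T·cos29° = 0 → A_x = 2493.95 × 0.87462 = 2181 N.
ΣF_y = 0: A_y + T·sin29° − 2850 = 0 → A_y = 2850 − 2493.95 × 0.48481 = 1641 N.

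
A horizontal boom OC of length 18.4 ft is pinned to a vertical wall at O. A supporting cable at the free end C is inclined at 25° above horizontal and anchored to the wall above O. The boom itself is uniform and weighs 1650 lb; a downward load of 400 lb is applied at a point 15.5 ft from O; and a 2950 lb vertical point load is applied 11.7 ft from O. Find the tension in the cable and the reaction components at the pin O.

T = 7188 lb, O_x = 6515 lb, O_y = 1962 lb

ΣM about O: T·sin25°·18.4 − 1650·9.2 − 400·15.5 − 2950·11.7 = 0 → T = 55895/(18.4·0.422618) = 7187.98 ≈ 7188 lb.
ΣF_x = 0: O_x − T·cos25° = 0 → O_x = 7187.98 × 0.906308 = 6515 lb.
ΣF_y = 0: O_y + T·sin25° − 1650 − 400 − 2950 = 0 → O_y = 5000 − 7187.98 × 0.422618 = 1962 lb.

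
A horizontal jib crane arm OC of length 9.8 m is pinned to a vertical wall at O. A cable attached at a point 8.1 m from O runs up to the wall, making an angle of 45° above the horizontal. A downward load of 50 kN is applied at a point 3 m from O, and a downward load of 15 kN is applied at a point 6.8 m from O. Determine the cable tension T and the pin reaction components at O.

T = 44.00 kN, O_x = 31.11 kN, O_y = 33.89 kN

ΣM about O: T·sin45°·8.1 − 50·3 − 15·6.8 = 0 → T = 252/(8.1·0.707107) = 43.9977 ≈ 44.00 kN.
ΣF_x = 0: O_x − T·cos45° = 0 → O_x = 43.9977 × 0.707107 = 31.11 kN.
ΣF_y = 0: O_y + T·sin45° − 50 − 15 = 0 → O_y = 65 − 43.9977 × 0.707107 = 33.89 kN.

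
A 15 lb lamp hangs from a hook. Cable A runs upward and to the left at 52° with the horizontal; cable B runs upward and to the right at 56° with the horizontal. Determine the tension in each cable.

ΣF_x = 0: −T_A·cos52° + T_B·cos56° = 0 → T_B = 1.10098·T_A.
ΣF_y = 0: T_A·sin52° + T_B·sin56° = 15.
Substitute: T_A·(0.788011 + 1.10098·0.829038) = 15 → T_A = 8.81956 ≈ 8.820 lb.
Then T_B = 1.10098 × 8.81956 = 9.710 lb.

T_A = 8.820 lb, T_B = 9.710 lb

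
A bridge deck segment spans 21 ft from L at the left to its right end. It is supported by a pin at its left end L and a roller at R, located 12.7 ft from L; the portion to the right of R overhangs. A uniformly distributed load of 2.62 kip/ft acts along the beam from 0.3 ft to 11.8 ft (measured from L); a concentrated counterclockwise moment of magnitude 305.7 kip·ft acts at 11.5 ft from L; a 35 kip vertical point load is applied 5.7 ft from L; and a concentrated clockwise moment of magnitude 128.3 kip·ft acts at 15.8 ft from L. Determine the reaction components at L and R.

Resultant of the distributed load: 2.62 × 11.5 = 30.13 kip at 6.05 ft from L.
Moments about L: R_y·12.7 − (2.62·11.5)·6.05 + 305.7 − 35·5.7 − 128.3 = 0 → R_y = 204.3865/12.7 = 16.0934 ≈ 16.09 kip.
ΣF_y = 0: L_y + 16.0934 − 2.62·11.5 − 35 = 0 → L_y = 49.04 kip.
ΣF_x = 0: no horizontal applied forces, so L_x = 0.

L_x = 0, L_y = 49.04 kip, R_y = 16.09 kip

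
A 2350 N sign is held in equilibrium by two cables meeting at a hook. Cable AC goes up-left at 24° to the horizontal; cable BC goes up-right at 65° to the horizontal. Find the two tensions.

ΣF_x = 0: −T_AC·cos24° + T_BC·cos65° = 0 → T_BC = 2.16163·T_AC.
ΣF_y = 0: T_AC·sin24° + T_BC·sin65° = 2350.
Substitute: T_AC·(0.406737 + 2.16163·0.906308) = 2350 → T_AC = 993.305 ≈ 993.3 N.
Then T_BC = 2.16163 × 993.305 = 2147 N.

T_AC = 993.3 N, T_BC = 2147 N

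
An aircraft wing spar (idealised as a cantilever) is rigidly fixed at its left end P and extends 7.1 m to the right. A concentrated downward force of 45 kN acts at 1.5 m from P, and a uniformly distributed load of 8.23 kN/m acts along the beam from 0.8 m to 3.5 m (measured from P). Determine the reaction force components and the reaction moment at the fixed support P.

P_x = 0, P_y = 67.22 kN, M_P = 115.3 kN·m

Resultant of the distributed load: 8.23 × 2.7 = 22.221 kN at 2.15 m from P.
ΣF_x = 0: P_x = 0.
ΣF_y = 0: P_y − 45 − 8.23·2.7 = 0 → P_y = 67.22 kN.
ΣM about P: M_P − 45·1.5 − (8.23·2.7)·2.15 = 0 → M_P = 115.3 kN·m.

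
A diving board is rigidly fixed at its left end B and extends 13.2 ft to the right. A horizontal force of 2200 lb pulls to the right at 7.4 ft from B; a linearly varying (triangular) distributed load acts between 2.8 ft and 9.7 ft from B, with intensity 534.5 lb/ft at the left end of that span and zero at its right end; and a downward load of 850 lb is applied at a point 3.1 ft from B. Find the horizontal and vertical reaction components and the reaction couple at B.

B_x = -2200 lb, B_y = 2694 lb, M_B = 12040 lb·ft

Resultant of the triangular load: ½ × 534.5 × 6.9 = 1844.025 lb, acting at 5.1 ft from B (one-third of the span from the peak).
ΣF_x = 0: B_x + 2200 = 0 → B_x = -2200 lb.
ΣF_y = 0: B_y − ½·534.5·6.9 − 850 = 0 → B_y = 2694 lb.
ΣM about B: M_B − (½·534.5·6.9)·5.1 − 850·3.1 = 0 → M_B = 12040 lb·ft.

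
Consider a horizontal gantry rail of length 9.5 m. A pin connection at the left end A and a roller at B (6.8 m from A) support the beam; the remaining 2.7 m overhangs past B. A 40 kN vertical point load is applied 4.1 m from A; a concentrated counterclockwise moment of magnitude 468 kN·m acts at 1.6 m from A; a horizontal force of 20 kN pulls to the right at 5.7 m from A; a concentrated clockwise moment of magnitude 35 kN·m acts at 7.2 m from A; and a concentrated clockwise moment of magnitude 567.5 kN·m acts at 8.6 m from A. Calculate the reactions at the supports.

Moments about A: B_y·6.8 − 40·4.1 + 468 − 35 − 567.5 = 0 → B_y = 298.5/6.8 = 43.8971 ≈ 43.90 kN.
ΣF_y = 0: A_y + 43.8971 − 40 = 0 → A_y = -3.897 kN.
ΣF_x = 0: A_x + 20 = 0 → A_x = -20.00 kN.

A_x = -20.00 kN, A_y = -3.897 kN, B_y = 43.90 kN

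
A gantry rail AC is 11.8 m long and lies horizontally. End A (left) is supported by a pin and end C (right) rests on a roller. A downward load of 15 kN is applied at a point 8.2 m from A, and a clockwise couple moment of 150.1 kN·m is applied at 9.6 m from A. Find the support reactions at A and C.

Moments about A: C_y·11.8 − 15·8.2 − 150.1 = 0 → C_y = 273.1/11.8 = 23.1441 ≈ 23.14 kN.
ΣF_y = 0: A_y + 23.1441 − 15 = 0 → A_y = -8.144 kN.
ΣF_x = 0: no horizontal applied forces, so A_x = 0.

A_x = 0, A_y = -8.144 kN, C_y = 23.14 kN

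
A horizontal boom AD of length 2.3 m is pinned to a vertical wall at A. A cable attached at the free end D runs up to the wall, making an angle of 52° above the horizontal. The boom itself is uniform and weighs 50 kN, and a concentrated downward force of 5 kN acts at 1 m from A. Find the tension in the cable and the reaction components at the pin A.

T = 34.48 kN, A_x = 21.23 kN, A_y = 27.83 kN

ΣM about A: T·sin52°·2.3 − 50·1.15 − 5·1 = 0 → T = 62.5/(2.3·0.788011) = 34.4842 ≈ 34.48 kN.
ΣF_x = 0: A_x − T·cos52° = 0 → A_x = 34.4842 × 0.615661 = 21.23 kN.
ΣF_y = 0: A_y + T·sin52° − 50 − 5 = 0 → A_y = 55 − 34.4842 × 0.788011 = 27.83 kN.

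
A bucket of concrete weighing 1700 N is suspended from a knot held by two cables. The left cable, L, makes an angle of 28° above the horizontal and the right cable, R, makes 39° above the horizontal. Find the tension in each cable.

ΣF_x = 0: −T_L·cos28° + T_R·cos39° = 0 → T_R = 1.13614·T_L.
ΣF_y = 0: T_L·sin28° + T_R·sin39° = 1700.
Substitute: T_L·(0.469472 + 1.13614·0.62932) = 1700 → T_L = 1435.24 ≈ 1435 N.
Then T_R = 1.13614 × 1435.24 = 1631 N.

T_L = 1435 N, T_R = 1631 N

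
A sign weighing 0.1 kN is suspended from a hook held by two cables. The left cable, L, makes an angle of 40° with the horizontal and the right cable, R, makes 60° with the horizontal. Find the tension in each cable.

ΣF_x = 0: −T_L·cos40° + T_R·cos60° = 0 → T_R = 1.53209·T_L.
ΣF_y = 0: T_L·sin40° + T_R·sin60° = 0.1.
Substitute: T_L·(0.642788 + 1.53209·0.866025) = 0.1 → T_L = 0.0507713 ≈ 0.05077 kN.
Then T_R = 1.53209 × 0.0507713 = 0.07779 kN.

T_L = 0.05077 kN, T_R = 0.07779 kN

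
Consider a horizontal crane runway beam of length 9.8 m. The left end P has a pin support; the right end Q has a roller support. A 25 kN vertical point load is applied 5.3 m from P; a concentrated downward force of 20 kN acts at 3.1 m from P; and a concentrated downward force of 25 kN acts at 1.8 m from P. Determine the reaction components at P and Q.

Moments about P: Q_y·9.8 − 25·5.3 − 20·3.1 − 25·1.8 = 0 → Q_y = 239.5/9.8 = 24.4388 ≈ 24.44 kN.
ΣF_y = 0: P_y + 24.4388 − 25 − 20 − 25 = 0 → P_y = 45.56 kN.
ΣF_x = 0: no horizontal applied forces, so P_x = 0.

P_x = 0, P_y = 45.56 kN, Q_y = 24.44 kN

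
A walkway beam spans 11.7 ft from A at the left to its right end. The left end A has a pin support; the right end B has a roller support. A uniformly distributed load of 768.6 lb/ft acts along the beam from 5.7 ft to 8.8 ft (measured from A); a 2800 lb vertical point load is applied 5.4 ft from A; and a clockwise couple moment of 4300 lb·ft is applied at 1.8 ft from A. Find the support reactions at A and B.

A_x = 0, A_y = 2046 lb, B_y = 3136 lb

Resultant of the distributed load: 768.6 × 3.1 = 2382.66 lb at 7.25 ft from A.
Taking moments about A: B_y·11.7 − (768.6·3.1)·7.25 − 2800·5.4 − 4300 = 0 → B_y = 36694.285/11.7 = 3136.26 ≈ 3136 lb.
ΣF_y = 0: A_y + 3136.26 − 768.6·3.1 − 2800 = 0 → A_y = 2046 lb.
ΣF_x = 0: no horizontal applied forces, so A_x = 0.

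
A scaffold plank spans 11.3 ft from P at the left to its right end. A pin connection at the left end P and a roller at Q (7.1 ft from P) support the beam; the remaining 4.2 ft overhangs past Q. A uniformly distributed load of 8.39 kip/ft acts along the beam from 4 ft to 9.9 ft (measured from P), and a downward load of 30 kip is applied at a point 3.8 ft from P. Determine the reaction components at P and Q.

Resultant of the distributed load: 8.39 × 5.9 = 49.501 kip at 6.95 ft from P.
Taking moments about P: Q_y·7.1 − (8.39·5.9)·6.95 − 30·3.8 = 0 → Q_y = 458.03195/7.1 = 64.5115 ≈ 64.51 kip.
ΣF_y = 0: P_y + 64.5115 − 8.39·5.9 − 30 = 0 → P_y = 14.99 kip.
ΣF_x = 0: no horizontal applied forces, so P_x = 0.

P_x = 0, P_y = 14.99 kip, Q_y = 64.51 kip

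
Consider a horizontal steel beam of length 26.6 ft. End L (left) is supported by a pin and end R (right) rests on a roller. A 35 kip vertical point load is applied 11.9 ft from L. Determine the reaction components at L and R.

L_x = 0, L_y = 19.34 kip, R_y = 15.66 kip

ΣM about L: R_y·26.6 − 35·11.9 = 0 → R_y = 416.5/26.6 = 15.6579 ≈ 15.66 kip.
ΣF_y = 0: L_y + 15.6579 − 35 = 0 → L_y = 19.34 kip.
ΣF_x = 0: no horizontal applied forces, so L_x = 0.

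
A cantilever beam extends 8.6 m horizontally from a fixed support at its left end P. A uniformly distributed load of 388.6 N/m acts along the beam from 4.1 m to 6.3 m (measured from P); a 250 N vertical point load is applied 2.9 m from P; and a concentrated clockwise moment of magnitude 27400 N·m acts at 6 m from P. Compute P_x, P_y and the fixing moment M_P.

Resultant of the distributed load: 388.6 × 2.2 = 854.92 N at 5.2 m from P.
ΣF_x = 0: P_x = 0.
ΣF_y = 0: P_y − 388.6·2.2 − 250 = 0 → P_y = 1105 N.
ΣM about P: M_P − (388.6·2.2)·5.2 − 250·2.9 − 27400 = 0 → M_P = 32570 N·m.

P_x = 0, P_y = 1105 N, M_P = 32570 N·m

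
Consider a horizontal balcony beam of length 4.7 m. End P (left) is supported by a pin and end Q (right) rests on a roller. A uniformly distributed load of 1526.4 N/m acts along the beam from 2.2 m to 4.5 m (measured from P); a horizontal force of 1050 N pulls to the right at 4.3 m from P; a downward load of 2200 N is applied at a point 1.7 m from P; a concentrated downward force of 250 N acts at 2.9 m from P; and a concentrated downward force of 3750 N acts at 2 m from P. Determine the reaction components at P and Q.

Resultant of the distributed load: 1526.4 × 2.3 = 3510.72 N at 3.35 m from P.
Moments about P: Q_y·4.7 − (1526.4·2.3)·3.35 − 2200·1.7 − 250·2.9 − 3750·2 = 0 → Q_y = 23725.912/4.7 = 5048.07 ≈ 5048 N.
ΣF_y = 0: P_y + 5048.07 − 1526.4·2.3 − 2200 − 250 − 3750 = 0 → P_y = 4663 N.
ΣF_x = 0: P_x + 1050 = 0 → P_x = -1050 N.

P_x = -1050 N, P_y = 4663 N, Q_y = 5048 N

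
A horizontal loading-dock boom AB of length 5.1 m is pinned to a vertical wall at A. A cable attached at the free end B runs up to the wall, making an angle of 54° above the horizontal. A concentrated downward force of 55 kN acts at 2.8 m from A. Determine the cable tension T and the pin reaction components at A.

ΣM about A: T·sin54°·5.1 − 55·2.8 = 0 → T = 154/(5.1·0.809017) = 37.3244 ≈ 37.32 kN.
ΣF_x = 0: A_x − T·cos54° = 0 → A_x = 37.3244 × 0.587785 = 21.94 kN.
ΣF_y = 0: A_y + T·sin54° − 55 = 0 → A_y = 55 − 37.3244 × 0.809017 = 24.80 kN.

T = 37.32 kN, A_x = 21.94 kN, A_y = 24.80 kN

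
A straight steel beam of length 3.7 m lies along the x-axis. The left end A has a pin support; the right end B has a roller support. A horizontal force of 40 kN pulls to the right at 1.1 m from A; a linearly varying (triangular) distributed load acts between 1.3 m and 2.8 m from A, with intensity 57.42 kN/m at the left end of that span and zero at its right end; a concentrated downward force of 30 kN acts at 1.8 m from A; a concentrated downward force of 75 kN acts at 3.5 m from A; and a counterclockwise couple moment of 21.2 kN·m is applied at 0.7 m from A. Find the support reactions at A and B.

Resultant of the triangular load: ½ × 57.42 × 1.5 = 43.065 kN, acting at 1.8 m from A (one-third of the span from the peak).
Moments about A: B_y·3.7 − (½·57.42·1.5)·1.8 − 30·1.8 − 75·3.5 + 21.2 = 0 → B_y = 372.817/3.7 = 100.761 ≈ 100.8 kN.
ΣF_y = 0: A_y + 100.761 − ½·57.42·1.5 − 30 − 75 = 0 → A_y = 47.30 kN.
ΣF_x = 0: A_x + 40 = 0 → A_x = -40.00 kN.

A_x = -40.00 kN, A_y = 47.30 kN, B_y = 100.8 kN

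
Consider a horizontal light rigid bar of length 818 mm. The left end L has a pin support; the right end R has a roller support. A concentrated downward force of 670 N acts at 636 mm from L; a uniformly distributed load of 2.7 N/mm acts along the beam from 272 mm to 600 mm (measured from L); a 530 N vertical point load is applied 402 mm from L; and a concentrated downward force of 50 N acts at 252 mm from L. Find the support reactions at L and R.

L_x = 0, L_y = 866.8 N, R_y = 1269 N

Resultant of the distributed load: 2.7 × 328 = 885.6 N at 436 mm from L.
Taking moments about L: R_y·818 − 670·636 − (2.7·328)·436 − 530·402 − 50·252 = 0 → R_y = 1037901.6/818 = 1268.83 ≈ 1269 N.
ΣF_y = 0: L_y + 1268.83 − 670 − 2.7·328 − 530 − 50 = 0 → L_y = 866.8 N.
ΣF_x = 0: no horizontal applied forces, so L_x = 0.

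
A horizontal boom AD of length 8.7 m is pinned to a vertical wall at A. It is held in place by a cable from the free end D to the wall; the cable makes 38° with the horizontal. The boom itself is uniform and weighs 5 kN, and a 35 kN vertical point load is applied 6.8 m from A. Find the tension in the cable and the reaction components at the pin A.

ΣM about A: T·sin38°·8.7 − 5·4.35 − 35·6.8 = 0 → T = 259.75/(8.7·0.615661) = 48.4947 ≈ 48.49 kN.
ΣF_x = 0: A_x − T·cos38° = 0 → A_x = 48.4947 × 0.788011 = 38.21 kN.
ΣF_y = 0: A_y + T·sin38° − 5 − 35 = 0 → A_y = 40 − 48.4947 × 0.615661 = 10.14 kN.

T = 48.49 kN, A_x = 38.21 kN, A_y = 10.14 kN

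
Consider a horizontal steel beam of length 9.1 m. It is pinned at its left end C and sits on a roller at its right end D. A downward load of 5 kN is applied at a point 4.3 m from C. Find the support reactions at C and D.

Taking moments about C: D_y·9.1 − 5·4.3 = 0 → D_y = 21.5/9.1 = 2.36264 ≈ 2.363 kN.
ΣF_y = 0: C_y + 2.36264 − 5 = 0 → C_y = 2.637 kN.
ΣF_x = 0: no horizontal applied forces, so C_x = 0.

C_x = 0, C_y = 2.637 kN, D_y = 2.363 kN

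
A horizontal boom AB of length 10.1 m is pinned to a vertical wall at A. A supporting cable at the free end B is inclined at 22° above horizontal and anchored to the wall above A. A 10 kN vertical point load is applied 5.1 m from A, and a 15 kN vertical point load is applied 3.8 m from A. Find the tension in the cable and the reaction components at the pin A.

ΣM about A: T·sin22°·10.1 − 10·5.1 − 15·3.8 = 0 → T = 108/(10.1·0.374607) = 28.5448 ≈ 28.54 kN.
ΣF_x = 0: A_x − T·cos22° = 0 → A_x = 28.5448 × 0.927184 = 26.47 kN.
ΣF_y = 0: A_y + T·sin22° − 10 − 15 = 0 → A_y = 25 − 28.5448 × 0.374607 = 14.31 kN.

T = 28.54 kN, A_x = 26.47 kN, A_y = 14.31 kN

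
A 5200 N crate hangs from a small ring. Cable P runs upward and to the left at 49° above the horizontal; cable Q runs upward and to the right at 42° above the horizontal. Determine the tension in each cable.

T_P = 3865 N, T_Q = 3412 N

ΣF_x = 0: −T_P·cos49° + T_Q·cos42° = 0 → T_Q = 0.882815·T_P.
ΣF_y = 0: T_P·sin49° + T_Q·sin42° = 5200.
Substitute: T_P·(0.75471 + 0.882815·0.669131) = 5200 → T_P = 3864.94 ≈ 3865 N.
Then T_Q = 0.882815 × 3864.94 = 3412 N.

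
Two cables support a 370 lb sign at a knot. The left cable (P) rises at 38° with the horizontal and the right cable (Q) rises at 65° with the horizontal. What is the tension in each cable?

T_P = 160.5 lb, T_Q = 299.2 lb

ΣF_x = 0: −T_P·cos38° + T_Q·cos65° = 0 → T_Q = 1.86459·T_P.
ΣF_y = 0: T_P·sin38° + T_Q·sin65° = 370.
Substitute: T_P·(0.615661 + 1.86459·0.906308) = 370 → T_P = 160.482 ≈ 160.5 lb.
Then T_Q = 1.86459 × 160.482 = 299.2 lb.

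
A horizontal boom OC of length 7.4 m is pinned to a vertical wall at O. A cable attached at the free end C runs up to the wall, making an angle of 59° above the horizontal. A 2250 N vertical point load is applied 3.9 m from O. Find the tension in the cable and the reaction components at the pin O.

ΣM about O: T·sin59°·7.4 − 2250·3.9 = 0 → T = 8775/(7.4·0.857167) = 1383.41 ≈ 1383 N.
ΣF_x = 0: O_x − T·cos59° = 0 → O_x = 1383.41 × 0.515038 = 712.5 N.
ΣF_y = 0: O_y + T·sin59° − 2250 = 0 → O_y = 2250 − 1383.41 × 0.857167 = 1064 N.

T = 1383 N, O_x = 712.5 N, O_y = 1064 N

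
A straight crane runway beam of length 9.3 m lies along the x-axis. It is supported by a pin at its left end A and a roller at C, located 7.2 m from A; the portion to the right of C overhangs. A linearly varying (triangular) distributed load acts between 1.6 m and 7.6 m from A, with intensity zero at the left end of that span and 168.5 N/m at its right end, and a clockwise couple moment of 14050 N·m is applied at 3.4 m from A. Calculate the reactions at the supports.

A_x = 0, A_y = -1839 N, C_y = 2345 N

Resultant of the triangular load: ½ × 168.5 × 6 = 505.5 N, acting at 5.6 m from A (one-third of the span from the peak).
Taking moments about A: C_y·7.2 − (½·168.5·6)·5.6 − 14050 = 0 → C_y = 16880.8/7.2 = 2344.56 ≈ 2345 N.
ΣF_y = 0: A_y + 2344.56 − ½·168.5·6 = 0 → A_y = -1839 N.
ΣF_x = 0: no horizontal applied forces, so A_x = 0.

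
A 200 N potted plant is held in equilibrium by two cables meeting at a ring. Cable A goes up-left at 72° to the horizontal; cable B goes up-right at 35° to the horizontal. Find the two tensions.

ΣF_x = 0: −T_A·cos72° + T_B·cos35° = 0 → T_B = 0.37724·T_A.
ΣF_y = 0: T_A·sin72° + T_B·sin35° = 200.
Substitute: T_A·(0.951057 + 0.37724·0.573576) = 200 → T_A = 171.316 ≈ 171.3 N.
Then T_B = 0.37724 × 171.316 = 64.63 N.

T_A = 171.3 N, T_B = 64.63 N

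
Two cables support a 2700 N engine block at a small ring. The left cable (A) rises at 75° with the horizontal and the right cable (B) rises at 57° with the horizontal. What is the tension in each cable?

ΣF_x = 0: −T_A·cos75° + T_B·cos57° = 0 → T_B = 0.475212·T_A.
ΣF_y = 0: T_A·sin75° + T_B·sin57° = 2700.
Substitute: T_A·(0.965926 + 0.475212·0.838671) = 2700 → T_A = 1978.79 ≈ 1979 N.
Then T_B = 0.475212 × 1978.79 = 940.3 N.

T_A = 1979 N, T_B = 940.3 N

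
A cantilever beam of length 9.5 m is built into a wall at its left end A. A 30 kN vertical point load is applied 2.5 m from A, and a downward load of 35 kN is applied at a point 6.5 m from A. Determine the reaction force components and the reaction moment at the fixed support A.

ΣF_x = 0: A_x = 0.
ΣF_y = 0: A_y − 30 − 35 = 0 → A_y = 65.00 kN.
ΣM about A: M_A − 30·2.5 − 35·6.5 = 0 → M_A = 302.5 kN·m.

A_x = 0, A_y = 65.00 kN, M_A = 302.5 kN·m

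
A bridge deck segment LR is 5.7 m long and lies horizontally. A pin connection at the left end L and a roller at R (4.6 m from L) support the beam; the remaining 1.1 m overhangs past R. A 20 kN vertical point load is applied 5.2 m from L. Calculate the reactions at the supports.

Moments about L: R_y·4.6 − 20·5.2 = 0 → R_y = 104/4.6 = 22.6087 ≈ 22.61 kN.
ΣF_y = 0: L_y + 22.6087 − 20 = 0 → L_y = -2.609 kN.
ΣF_x = 0: no horizontal applied forces, so L_x = 0.

L_x = 0, L_y = -2.609 kN, R_y = 22.61 kN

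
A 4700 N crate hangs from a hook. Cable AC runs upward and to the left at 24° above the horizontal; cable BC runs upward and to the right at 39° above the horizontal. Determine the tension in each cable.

ΣF_x = 0: −T_AC·cos24° + T_BC·cos39° = 0 → T_BC = 1.17551·T_AC.
ΣF_y = 0: T_AC·sin24° + T_BC·sin39° = 4700.
Substitute: T_AC·(0.406737 + 1.17551·0.62932) = 4700 → T_AC = 4099.4 ≈ 4099 N.
Then T_BC = 1.17551 × 4099.4 = 4819 N.

T_AC = 4099 N, T_BC = 4819 N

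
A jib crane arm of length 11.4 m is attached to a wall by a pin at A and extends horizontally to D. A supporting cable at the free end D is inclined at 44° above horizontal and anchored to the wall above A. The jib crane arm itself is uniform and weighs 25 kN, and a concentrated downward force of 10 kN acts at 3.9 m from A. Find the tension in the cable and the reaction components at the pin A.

ΣM about A: T·sin44°·11.4 − 25·5.7 − 10·3.9 = 0 → T = 181.5/(11.4·0.694658) = 22.9193 ≈ 22.92 kN.
ΣF_x = 0: A_x − T·cos44° = 0 → A_x = 22.9193 × 0.71934 = 16.49 kN.
ΣF_y = 0: A_y + T·sin44° − 25 − 10 = 0 → A_y = 35 − 22.9193 × 0.694658 = 19.08 kN.

T = 22.92 kN, A_x = 16.49 kN, A_y = 19.08 kN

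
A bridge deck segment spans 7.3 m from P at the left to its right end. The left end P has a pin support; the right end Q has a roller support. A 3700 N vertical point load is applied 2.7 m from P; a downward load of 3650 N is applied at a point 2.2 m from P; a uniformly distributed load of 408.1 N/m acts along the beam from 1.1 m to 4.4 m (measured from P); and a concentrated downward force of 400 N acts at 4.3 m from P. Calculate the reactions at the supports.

P_x = 0, P_y = 5885 N, Q_y = 3211 N

Resultant of the distributed load: 408.1 × 3.3 = 1346.73 N at 2.75 m from P.
Moments about P: Q_y·7.3 − 3700·2.7 − 3650·2.2 − (408.1·3.3)·2.75 − 400·4.3 = 0 → Q_y = 23443.5075/7.3 = 3211.44 ≈ 3211 N.
ΣF_y = 0: P_y + 3211.44 − 3700 − 3650 − 408.1·3.3 − 400 = 0 → P_y = 5885 N.
ΣF_x = 0: no horizontal applied forces, so P_x = 0.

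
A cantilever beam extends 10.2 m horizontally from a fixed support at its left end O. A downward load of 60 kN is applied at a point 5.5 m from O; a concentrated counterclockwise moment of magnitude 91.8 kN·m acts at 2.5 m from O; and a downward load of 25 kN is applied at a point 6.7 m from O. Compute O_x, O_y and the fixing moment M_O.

O_x = 0, O_y = 85.00 kN, M_O = 405.7 kN·m

ΣF_x = 0: O_x = 0.
ΣF_y = 0: O_y − 60 − 25 = 0 → O_y = 85.00 kN.
ΣM about O: M_O − 60·5.5 + 91.8 − 25·6.7 = 0 → M_O = 405.7 kN·m.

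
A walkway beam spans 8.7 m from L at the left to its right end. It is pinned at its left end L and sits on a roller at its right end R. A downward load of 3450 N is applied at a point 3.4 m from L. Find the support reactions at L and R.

Taking moments about L: R_y·8.7 − 3450·3.4 = 0 → R_y = 11730/8.7 = 1348.28 ≈ 1348 N.
ΣF_y = 0: L_y + 1348.28 − 3450 = 0 → L_y = 2102 N.
ΣF_x = 0: no horizontal applied forces, so L_x = 0.

L_x = 0, L_y = 2102 N, R_y = 1348 N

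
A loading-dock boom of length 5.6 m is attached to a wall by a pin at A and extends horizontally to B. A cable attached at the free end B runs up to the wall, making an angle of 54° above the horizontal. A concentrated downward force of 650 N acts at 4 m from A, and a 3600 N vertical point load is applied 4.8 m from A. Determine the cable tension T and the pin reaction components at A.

ΣM about A: T·sin54°·5.6 − 650·4 − 3600·4.8 = 0 → T = 19880/(5.6·0.809017) = 4388.04 ≈ 4388 N.
ΣF_x = 0: A_x − T·cos54° = 0 → A_x = 4388.04 × 0.587785 = 2579 N.
ΣF_y = 0: A_y + T·sin54° − 650 − 3600 = 0 → A_y = 4250 − 4388.04 × 0.809017 = 700.0 N.

T = 4388 N, A_x = 2579 N, A_y = 700.0 N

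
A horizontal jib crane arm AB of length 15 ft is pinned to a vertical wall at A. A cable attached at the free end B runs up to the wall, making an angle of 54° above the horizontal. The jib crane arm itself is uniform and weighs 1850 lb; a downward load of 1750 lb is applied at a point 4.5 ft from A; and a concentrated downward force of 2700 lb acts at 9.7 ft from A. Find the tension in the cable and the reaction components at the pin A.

T = 3950 lb, A_x = 2322 lb, A_y = 3104 lb

ΣM about A: T·sin54°·15 − 1850·7.5 − 1750·4.5 − 2700·9.7 = 0 → T = 47940/(15·0.809017) = 3950.47 ≈ 3950 lb.
ΣF_x = 0: A_x − T·cos54° = 0 → A_x = 3950.47 × 0.587785 = 2322 lb.
ΣF_y = 0: A_y + T·sin54° − 1850 − 1750 − 2700 = 0 → A_y = 6300 − 3950.47 × 0.809017 = 3104 lb.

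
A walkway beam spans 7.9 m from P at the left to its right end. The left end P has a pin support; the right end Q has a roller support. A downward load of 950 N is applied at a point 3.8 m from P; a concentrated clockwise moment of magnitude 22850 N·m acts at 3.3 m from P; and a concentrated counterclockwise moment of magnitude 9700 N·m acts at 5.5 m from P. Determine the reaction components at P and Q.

Moments about P: Q_y·7.9 − 950·3.8 − 22850 + 9700 = 0 → Q_y = 16760/7.9 = 2121.52 ≈ 2122 N.
ΣF_y = 0: P_y + 2121.52 − 950 = 0 → P_y = -1172 N.
ΣF_x = 0: no horizontal applied forces, so P_x = 0.

P_x = 0, P_y = -1172 N, Q_y = 2122 N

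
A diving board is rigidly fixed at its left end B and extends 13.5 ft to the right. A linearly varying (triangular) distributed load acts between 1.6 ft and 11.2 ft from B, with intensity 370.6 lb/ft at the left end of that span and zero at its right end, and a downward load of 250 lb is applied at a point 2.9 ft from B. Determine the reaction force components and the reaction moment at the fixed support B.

B_x = 0, B_y = 2029 lb, M_B = 9264 lb·ft

Resultant of the triangular load: ½ × 370.6 × 9.6 = 1778.88 lb, acting at 4.8 ft from B (one-third of the span from the peak).
ΣF_x = 0: B_x = 0.
ΣF_y = 0: B_y − ½·370.6·9.6 − 250 = 0 → B_y = 2029 lb.
ΣM about B: M_B − (½·370.6·9.6)·4.8 − 250·2.9 = 0 → M_B = 9264 lb·ft.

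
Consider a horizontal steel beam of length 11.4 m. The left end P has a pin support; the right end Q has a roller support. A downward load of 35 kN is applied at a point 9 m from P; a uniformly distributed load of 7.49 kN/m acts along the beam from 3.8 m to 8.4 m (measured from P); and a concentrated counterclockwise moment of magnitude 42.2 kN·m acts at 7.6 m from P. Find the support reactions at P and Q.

Resultant of the distributed load: 7.49 × 4.6 = 34.454 kN at 6.1 m from P.
Taking moments about P: Q_y·11.4 − 35·9 − (7.49·4.6)·6.1 + 42.2 = 0 → Q_y = 482.9694/11.4 = 42.3657 ≈ 42.37 kN.
ΣF_y = 0: P_y + 42.3657 − 35 − 7.49·4.6 = 0 → P_y = 27.09 kN.
ΣF_x = 0: no horizontal applied forces, so P_x = 0.

P_x = 0, P_y = 27.09 kN, Q_y = 42.37 kN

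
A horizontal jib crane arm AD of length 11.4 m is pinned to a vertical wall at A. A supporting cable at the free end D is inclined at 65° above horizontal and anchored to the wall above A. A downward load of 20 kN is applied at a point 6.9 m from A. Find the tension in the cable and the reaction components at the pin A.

ΣM about A: T·sin65°·11.4 − 20·6.9 = 0 → T = 138/(11.4·0.906308) = 13.3567 ≈ 13.36 kN.
ΣF_x = 0: A_x − T·cos65° = 0 → A_x = 13.3567 × 0.422618 = 5.645 kN.
ΣF_y = 0: A_y + T·sin65° − 20 = 0 → A_y = 20 − 13.3567 × 0.906308 = 7.895 kN.

T = 13.36 kN, A_x = 5.645 kN, A_y = 7.895 kN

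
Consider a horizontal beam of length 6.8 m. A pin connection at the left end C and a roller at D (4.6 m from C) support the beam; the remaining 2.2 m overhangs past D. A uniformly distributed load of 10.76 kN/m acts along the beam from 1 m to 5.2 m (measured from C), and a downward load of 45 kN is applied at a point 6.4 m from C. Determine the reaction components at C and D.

C_x = 0, C_y = -2.872 kN, D_y = 93.06 kN

Resultant of the distributed load: 10.76 × 4.2 = 45.192 kN at 3.1 m from C.
Taking moments about C: D_y·4.6 − (10.76·4.2)·3.1 − 45·6.4 = 0 → D_y = 428.0952/4.6 = 93.0642 ≈ 93.06 kN.
ΣF_y = 0: C_y + 93.0642 − 10.76·4.2 − 45 = 0 → C_y = -2.872 kN.
ΣF_x = 0: no horizontal applied forces, so C_x = 0.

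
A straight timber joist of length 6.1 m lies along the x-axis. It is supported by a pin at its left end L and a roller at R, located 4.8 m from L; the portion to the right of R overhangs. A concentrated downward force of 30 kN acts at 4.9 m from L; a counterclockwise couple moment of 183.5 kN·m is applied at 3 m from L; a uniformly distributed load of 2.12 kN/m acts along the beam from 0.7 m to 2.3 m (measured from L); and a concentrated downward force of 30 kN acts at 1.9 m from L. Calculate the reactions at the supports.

Resultant of the distributed load: 2.12 × 1.6 = 3.392 kN at 1.5 m from L.
Taking moments about L: R_y·4.8 − 30·4.9 + 183.5 − (2.12·1.6)·1.5 − 30·1.9 = 0 → R_y = 25.588/4.8 = 5.33083 ≈ 5.331 kN.
ΣF_y = 0: L_y + 5.33083 − 30 − 2.12·1.6 − 30 = 0 → L_y = 58.06 kN.
ΣF_x = 0: no horizontal applied forces, so L_x = 0.

L_x = 0, L_y = 58.06 kN, R_y = 5.331 kN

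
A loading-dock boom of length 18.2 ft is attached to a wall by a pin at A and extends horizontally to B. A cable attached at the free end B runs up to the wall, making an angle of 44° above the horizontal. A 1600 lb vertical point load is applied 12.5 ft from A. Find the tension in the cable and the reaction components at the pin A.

ΣM about A: T·sin44°·18.2 − 1600·12.5 = 0 → T = 20000/(18.2·0.694658) = 1581.93 ≈ 1582 lb.
ΣF_x = 0: A_x − T·cos44° = 0 → A_x = 1581.93 × 0.71934 = 1138 lb.
ΣF_y = 0: A_y + T·sin44° − 1600 = 0 → A_y = 1600 − 1581.93 × 0.694658 = 501.1 lb.

T = 1582 lb, A_x = 1138 lb, A_y = 501.1 lb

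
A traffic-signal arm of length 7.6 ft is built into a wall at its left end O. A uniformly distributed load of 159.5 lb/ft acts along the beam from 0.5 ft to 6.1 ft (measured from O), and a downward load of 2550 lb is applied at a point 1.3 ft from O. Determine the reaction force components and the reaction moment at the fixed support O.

Resultant of the distributed load: 159.5 × 5.6 = 893.2 lb at 3.3 ft from O.
ΣF_x = 0: O_x = 0.
ΣF_y = 0: O_y − 159.5·5.6 − 2550 = 0 → O_y = 3443 lb.
ΣM about O: M_O − (159.5·5.6)·3.3 − 2550·1.3 = 0 → M_O = 6263 lb·ft.

O_x = 0, O_y = 3443 lb, M_O = 6263 lb·ft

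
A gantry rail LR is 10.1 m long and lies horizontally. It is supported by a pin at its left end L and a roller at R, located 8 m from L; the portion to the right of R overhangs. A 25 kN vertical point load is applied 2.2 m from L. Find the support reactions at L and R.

ΣM about L: R_y·8 − 25·2.2 = 0 → R_y = 55/8 = 6.875 kN.
ΣF_y = 0: L_y + 6.875 − 25 = 0 → L_y = 18.12 kN.
ΣF_x = 0: no horizontal applied forces, so L_x = 0.

L_x = 0, L_y = 18.12 kN, R_y = 6.875 kN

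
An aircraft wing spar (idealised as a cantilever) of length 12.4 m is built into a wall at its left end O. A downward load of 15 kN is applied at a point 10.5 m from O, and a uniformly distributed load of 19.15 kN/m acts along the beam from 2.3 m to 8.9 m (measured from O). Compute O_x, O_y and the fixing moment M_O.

O_x = 0, O_y = 141.4 kN, M_O = 865.3 kN·m

Resultant of the distributed load: 19.15 × 6.6 = 126.39 kN at 5.6 m from O.
ΣF_x = 0: O_x = 0.
ΣF_y = 0: O_y − 15 − 19.15·6.6 = 0 → O_y = 141.4 kN.
ΣM about O: M_O − 15·10.5 − (19.15·6.6)·5.6 = 0 → M_O = 865.3 kN·m.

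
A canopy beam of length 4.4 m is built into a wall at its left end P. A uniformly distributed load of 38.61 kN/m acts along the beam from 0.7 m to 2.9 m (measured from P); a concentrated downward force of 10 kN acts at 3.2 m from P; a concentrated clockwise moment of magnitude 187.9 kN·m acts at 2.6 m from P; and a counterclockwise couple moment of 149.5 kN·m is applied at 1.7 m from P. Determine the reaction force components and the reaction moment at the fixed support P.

P_x = 0, P_y = 94.94 kN, M_P = 223.3 kN·m

Resultant of the distributed load: 38.61 × 2.2 = 84.942 kN at 1.8 m from P.
ΣF_x = 0: P_x = 0.
ΣF_y = 0: P_y − 38.61·2.2 − 10 = 0 → P_y = 94.94 kN.
ΣM about P: M_P − (38.61·2.2)·1.8 − 10·3.2 − 187.9 + 149.5 = 0 → M_P = 223.3 kN·m.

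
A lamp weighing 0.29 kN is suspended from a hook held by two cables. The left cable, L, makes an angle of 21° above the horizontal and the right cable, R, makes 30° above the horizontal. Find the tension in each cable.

T_L = 0.3232 kN, T_R = 0.3484 kN

ΣF_x = 0: −T_L·cos21° + T_R·cos30° = 0 → T_R = 1.07801·T_L.
ΣF_y = 0: T_L·sin21° + T_R·sin30° = 0.29.
Substitute: T_L·(0.358368 + 1.07801·0.5) = 0.29 → T_L = 0.323166 ≈ 0.3232 kN.
Then T_R = 1.07801 × 0.323166 = 0.3484 kN.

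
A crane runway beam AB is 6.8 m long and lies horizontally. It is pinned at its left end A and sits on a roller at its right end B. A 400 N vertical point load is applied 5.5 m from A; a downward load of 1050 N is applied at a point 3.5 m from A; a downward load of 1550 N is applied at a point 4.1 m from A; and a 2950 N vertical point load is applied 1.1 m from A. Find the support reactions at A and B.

Taking moments about A: B_y·6.8 − 400·5.5 − 1050·3.5 − 1550·4.1 − 2950·1.1 = 0 → B_y = 15475/6.8 = 2275.74 ≈ 2276 N.
ΣF_y = 0: A_y + 2275.74 − 400 − 1050 − 1550 − 2950 = 0 → A_y = 3674 N.
ΣF_x = 0: no horizontal applied forces, so A_x = 0.

A_x = 0, A_y = 3674 N, B_y = 2276 N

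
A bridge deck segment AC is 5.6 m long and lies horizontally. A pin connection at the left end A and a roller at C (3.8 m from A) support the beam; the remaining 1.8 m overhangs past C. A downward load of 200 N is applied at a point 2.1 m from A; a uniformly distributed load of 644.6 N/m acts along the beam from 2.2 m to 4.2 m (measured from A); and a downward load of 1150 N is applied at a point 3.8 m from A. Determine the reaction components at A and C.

Resultant of the distributed load: 644.6 × 2 = 1289.2 N at 3.2 m from A.
ΣM about A: C_y·3.8 − 200·2.1 − (644.6·2)·3.2 − 1150·3.8 = 0 → C_y = 8915.44/3.8 = 2346.17 ≈ 2346 N.
ΣF_y = 0: A_y + 2346.17 − 200 − 644.6·2 − 1150 = 0 → A_y = 293.0 N.
ΣF_x = 0: no horizontal applied forces, so A_x = 0.

A_x = 0, A_y = 293.0 N, C_y = 2346 N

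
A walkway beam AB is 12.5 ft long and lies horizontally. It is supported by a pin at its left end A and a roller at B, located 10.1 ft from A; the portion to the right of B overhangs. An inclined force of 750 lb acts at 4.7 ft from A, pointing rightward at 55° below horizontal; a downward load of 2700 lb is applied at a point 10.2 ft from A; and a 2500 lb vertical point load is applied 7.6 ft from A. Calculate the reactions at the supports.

A_x = -430.2 lb, A_y = 920.6 lb, B_y = 4894 lb

Taking moments about A: B_y·10.1 − 750·sin55°·4.7 − 2700·10.2 − 2500·7.6 = 0 → B_y = 49427.5/10.1 = 4893.81 ≈ 4894 lb.
ΣF_y = 0: A_y + 4893.81 − 750·sin55° − 2700 − 2500 = 0 → A_y = 920.6 lb.
ΣF_x = 0: A_x + 750·cos55° = 0 → A_x = -430.2 lb.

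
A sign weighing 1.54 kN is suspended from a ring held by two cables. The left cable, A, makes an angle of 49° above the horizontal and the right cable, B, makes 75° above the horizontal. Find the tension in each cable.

ΣF_x = 0: −T_A·cos49° + T_B·cos75° = 0 → T_B = 2.53482·T_A.
ΣF_y = 0: T_A·sin49° + T_B·sin75° = 1.54.
Substitute: T_A·(0.75471 + 2.53482·0.965926) = 1.54 → T_A = 0.480775 ≈ 0.4808 kN.
Then T_B = 2.53482 × 0.480775 = 1.219 kN.

T_A = 0.4808 kN, T_B = 1.219 kN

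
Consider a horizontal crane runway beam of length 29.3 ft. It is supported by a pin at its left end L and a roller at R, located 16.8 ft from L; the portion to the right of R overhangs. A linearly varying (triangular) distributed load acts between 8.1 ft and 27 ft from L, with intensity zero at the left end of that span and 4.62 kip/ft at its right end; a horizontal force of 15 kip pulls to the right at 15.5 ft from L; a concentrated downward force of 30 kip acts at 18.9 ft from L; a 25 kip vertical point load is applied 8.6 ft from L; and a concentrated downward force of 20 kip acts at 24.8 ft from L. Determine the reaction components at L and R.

Resultant of the triangular load: ½ × 4.62 × 18.9 = 43.659 kip, acting at 20.7 ft from L (one-third of the span from the peak).
Taking moments about L: R_y·16.8 − (½·4.62·18.9)·20.7 − 30·18.9 − 25·8.6 − 20·24.8 = 0 → R_y = 2181.7413/16.8 = 129.866 ≈ 129.9 kip.
ΣF_y = 0: L_y + 129.866 − ½·4.62·18.9 − 30 − 25 − 20 = 0 → L_y = -11.21 kip.
ΣF_x = 0: L_x + 15 = 0 → L_x = -15.00 kip.

L_x = -15.00 kip, L_y = -11.21 kip, R_y = 129.9 kip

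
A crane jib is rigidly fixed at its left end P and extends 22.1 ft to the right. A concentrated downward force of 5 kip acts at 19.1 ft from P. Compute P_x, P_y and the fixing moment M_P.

P_x = 0, P_y = 5.000 kip, M_P = 95.50 kip·ft

ΣF_x = 0: P_x = 0.
ΣF_y = 0: P_y − 5 = 0 → P_y = 5.000 kip.
ΣM about P: M_P − 5·19.1 = 0 → M_P = 95.50 kip·ft.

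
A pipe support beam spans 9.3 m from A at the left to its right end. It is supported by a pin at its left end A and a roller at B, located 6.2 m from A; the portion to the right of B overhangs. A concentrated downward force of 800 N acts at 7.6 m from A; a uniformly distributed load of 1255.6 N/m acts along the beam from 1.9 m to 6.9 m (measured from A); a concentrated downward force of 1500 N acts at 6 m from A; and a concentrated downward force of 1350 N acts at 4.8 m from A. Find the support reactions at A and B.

Resultant of the distributed load: 1255.6 × 5 = 6278 N at 4.4 m from A.
Taking moments about A: B_y·6.2 − 800·7.6 − (1255.6·5)·4.4 − 1500·6 − 1350·4.8 = 0 → B_y = 49183.2/6.2 = 7932.77 ≈ 7933 N.
ΣF_y = 0: A_y + 7932.77 − 800 − 1255.6·5 − 1500 − 1350 = 0 → A_y = 1995 N.
ΣF_x = 0: no horizontal applied forces, so A_x = 0.

A_x = 0, A_y = 1995 N, B_y = 7933 N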